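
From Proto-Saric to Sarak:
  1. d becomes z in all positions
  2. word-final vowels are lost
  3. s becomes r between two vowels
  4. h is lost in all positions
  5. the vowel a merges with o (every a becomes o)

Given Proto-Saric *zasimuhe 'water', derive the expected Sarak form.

Sarak: *zasimuhe > zasimuh > zarimuh > zarimu > zorimu  (by apocope, rhotacism, h-loss, vowel merger)

zorimu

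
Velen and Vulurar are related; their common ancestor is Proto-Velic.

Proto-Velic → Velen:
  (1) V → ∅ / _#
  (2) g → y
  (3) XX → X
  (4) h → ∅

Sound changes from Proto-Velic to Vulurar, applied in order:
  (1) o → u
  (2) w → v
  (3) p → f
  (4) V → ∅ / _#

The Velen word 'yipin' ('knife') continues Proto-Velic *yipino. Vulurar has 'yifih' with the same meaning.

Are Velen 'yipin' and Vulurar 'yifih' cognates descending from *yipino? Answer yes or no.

no

Derive the expected Vulurar reflex of *yipino:
Vulurar: *yipino
  yipino → yipinu   [vowel merger]
  yipinu (rule 2 does not apply)
  yipinu → yifinu   [unconditioned shift]
  yifinu → yifin   [apocope]
  giving Vulurar yifin.
The regular Vulurar reflex would be 'yifin', but the attested form is 'yifih'. The correspondence is irregular, so they are not cognates (the Vulurar form has a different source).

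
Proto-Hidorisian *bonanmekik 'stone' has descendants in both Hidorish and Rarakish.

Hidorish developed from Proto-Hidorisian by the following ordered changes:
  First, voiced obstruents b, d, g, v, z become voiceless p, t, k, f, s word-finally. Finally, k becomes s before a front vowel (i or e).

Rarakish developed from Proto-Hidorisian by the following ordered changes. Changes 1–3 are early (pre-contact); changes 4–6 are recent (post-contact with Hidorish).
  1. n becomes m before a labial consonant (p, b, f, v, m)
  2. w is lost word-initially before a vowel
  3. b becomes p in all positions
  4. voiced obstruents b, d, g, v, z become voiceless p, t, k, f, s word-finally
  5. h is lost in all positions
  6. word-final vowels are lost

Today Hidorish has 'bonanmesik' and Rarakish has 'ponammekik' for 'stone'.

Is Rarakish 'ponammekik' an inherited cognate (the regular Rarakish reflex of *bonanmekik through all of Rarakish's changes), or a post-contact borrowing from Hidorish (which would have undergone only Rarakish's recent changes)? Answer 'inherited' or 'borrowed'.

If inherited, *bonanmekik would pass through all of Rarakish's changes:
Rarakish: *bonanmekik
  bonanmekik → bonammekik   [nasal place assimilation]
  bonammekik (rule 2 does not apply)
  bonammekik → ponammekik   [unconditioned shift]
  ponammekik (rule 4 does not apply)
  ponammekik (rule 5 does not apply)
  ponammekik (rule 6 does not apply)
  giving Rarakish ponammekik.
If borrowed from Hidorish 'bonanmesik' after the early changes, it would undergo only the recent ones:
  rule 4 (final devoicing): no change (bonanmesik)
  rule 5 (h-loss): no change (bonanmesik)
  rule 6 (apocope): no change (bonanmesik)
  ⇒ as a loan: bonanmesik
Rarakish 'ponammekik' matches the inherited outcome exactly, so it is an inherited cognate, not a loan.

inherited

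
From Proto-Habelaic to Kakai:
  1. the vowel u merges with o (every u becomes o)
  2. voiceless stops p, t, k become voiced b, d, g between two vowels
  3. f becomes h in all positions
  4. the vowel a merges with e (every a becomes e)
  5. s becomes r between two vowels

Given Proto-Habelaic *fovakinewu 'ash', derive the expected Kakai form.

hoveginewo

Kakai: *fovakinewu
  fovakinewu → fovakinewo   [vowel merger]
  fovakinewo → fovaginewo   [intervocalic voicing]
  fovaginewo → hovaginewo   [unconditioned shift]
  hovaginewo → hoveginewo   [vowel merger]
  hoveginewo (rule 5 does not apply)
  giving Kakai hoveginewo.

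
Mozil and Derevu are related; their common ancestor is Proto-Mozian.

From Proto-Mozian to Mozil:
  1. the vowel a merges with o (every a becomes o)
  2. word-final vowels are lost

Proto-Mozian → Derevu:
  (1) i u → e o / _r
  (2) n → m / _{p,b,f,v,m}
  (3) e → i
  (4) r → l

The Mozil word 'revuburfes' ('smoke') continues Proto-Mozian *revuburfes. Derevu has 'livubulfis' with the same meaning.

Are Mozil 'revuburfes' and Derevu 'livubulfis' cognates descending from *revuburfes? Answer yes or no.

Derive the expected Derevu reflex of *revuburfes:
Derevu: *revuburfes > revuborfes > rivuborfis > livubolfis  (by pre-rhotic lowering, vowel merger, unconditioned shift)
The regular Derevu reflex would be 'livubolfis', but the attested form is 'livubulfis'. The correspondence is irregular, so they are not cognates (the Derevu form has a different source).

no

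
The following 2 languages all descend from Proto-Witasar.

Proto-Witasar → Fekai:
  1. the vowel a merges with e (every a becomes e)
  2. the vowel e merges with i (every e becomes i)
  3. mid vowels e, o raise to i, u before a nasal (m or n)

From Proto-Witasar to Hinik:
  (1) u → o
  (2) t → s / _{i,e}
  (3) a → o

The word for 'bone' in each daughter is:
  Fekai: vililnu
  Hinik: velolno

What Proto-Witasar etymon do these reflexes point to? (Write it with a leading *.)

*velalnu

Position 7: Fekai has u, Hinik has o. Taking the neighbouring segments as reconstructed: Fekai u can only go back to *u; Hinik o could go back to *a or *o or *u — the one source consistent with every daughter is *u.
Position 2: Fekai has i, Hinik has e. Hinik preserves e here (none of its changes turn any other segment into e), so the proto-segment is *e.
This points to *velalnu. Verify forward in each daughter:
Fekai: start from *velalnu.
  rule 1 (vowel merger): velalnu → velelnu
  rule 2 (vowel merger): velelnu → vililnu
  rule 3: no change — vililnu
  ⇒ Fekai vililnu
Hinik: *velalnu
  velalnu → velalno   [vowel merger]
  velalno (rule 2 does not apply)
  velalno → velolno   [vowel merger]
  giving Hinik velolno.
No other proto-form is consistent with every reflex, so the reconstruction is *velalnu.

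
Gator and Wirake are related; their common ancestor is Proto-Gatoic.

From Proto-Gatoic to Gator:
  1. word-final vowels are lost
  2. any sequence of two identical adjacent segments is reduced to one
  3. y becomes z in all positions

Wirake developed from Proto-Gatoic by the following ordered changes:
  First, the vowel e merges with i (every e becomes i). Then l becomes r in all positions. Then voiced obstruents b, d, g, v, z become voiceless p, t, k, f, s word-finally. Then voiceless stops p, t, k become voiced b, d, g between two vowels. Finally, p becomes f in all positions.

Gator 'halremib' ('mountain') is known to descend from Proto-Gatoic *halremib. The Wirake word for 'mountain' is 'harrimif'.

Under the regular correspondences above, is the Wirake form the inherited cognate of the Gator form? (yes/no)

Derive the expected Wirake reflex of *halremib:
Wirake: *halremib
  halremib → halrimib   [vowel merger]
  halrimib → harrimib   [unconditioned shift]
  harrimib → harrimip   [final devoicing]
  harrimip (rule 4 does not apply)
  harrimip → harrimif   [unconditioned shift]
  giving Wirake harrimif.
Wirake 'harrimif' matches the regular reflex exactly, so the pair is cognate.

yes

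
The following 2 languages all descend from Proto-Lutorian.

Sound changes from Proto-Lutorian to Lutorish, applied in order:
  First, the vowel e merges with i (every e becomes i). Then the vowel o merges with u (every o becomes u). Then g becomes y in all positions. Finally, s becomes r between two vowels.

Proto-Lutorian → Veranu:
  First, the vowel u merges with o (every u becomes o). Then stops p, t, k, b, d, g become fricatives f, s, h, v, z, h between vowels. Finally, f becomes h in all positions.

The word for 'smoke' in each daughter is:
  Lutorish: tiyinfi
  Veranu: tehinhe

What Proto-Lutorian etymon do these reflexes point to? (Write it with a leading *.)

Position 2: Lutorish has i, Veranu has e. Veranu preserves e here (none of its changes turn any other segment into e), so the proto-segment is *e.
Position 6: Lutorish has f, Veranu has h. Lutorish preserves f here (none of its changes turn any other segment into f), so the proto-segment is *f.
Position 3: Lutorish has y, Veranu has h. Taking the neighbouring segments as reconstructed: Lutorish y could go back to *g or *y; Veranu h could go back to *p or *k or *g or *f or *h — the one source consistent with every daughter is *g.
Verify the candidate proto-form against each daughter:
Lutorish: start from *teginfe.
  rule 1 (vowel merger): teginfe → tiginfi
  rule 2: no change — tiginfi
  rule 3 (unconditioned shift): tiginfi → tiyinfi
  rule 4: no change — tiyinfi
  ⇒ Lutorish tiyinfi
Veranu: *teginfe > tehinfe > tehinhe  (by intervocalic lenition, unconditioned shift)
*teginfe is the unique common source.

*teginfe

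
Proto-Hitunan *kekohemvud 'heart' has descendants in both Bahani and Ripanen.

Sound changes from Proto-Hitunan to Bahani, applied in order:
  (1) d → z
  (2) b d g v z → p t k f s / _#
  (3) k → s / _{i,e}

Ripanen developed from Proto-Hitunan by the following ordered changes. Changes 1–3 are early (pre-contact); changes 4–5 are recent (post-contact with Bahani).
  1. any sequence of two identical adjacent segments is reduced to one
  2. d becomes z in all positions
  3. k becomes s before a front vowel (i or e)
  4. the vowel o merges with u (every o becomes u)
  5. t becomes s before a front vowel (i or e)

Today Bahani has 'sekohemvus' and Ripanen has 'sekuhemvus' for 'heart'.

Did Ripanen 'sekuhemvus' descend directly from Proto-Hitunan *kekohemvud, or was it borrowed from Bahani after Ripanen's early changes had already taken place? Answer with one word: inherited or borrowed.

If inherited, *kekohemvud would pass through all of Ripanen's changes:
Ripanen: *kekohemvud
  kekohemvud (rule 1 does not apply)
  kekohemvud → kekohemvuz   [unconditioned shift]
  kekohemvuz → sekohemvuz   [palatalisation]
  sekohemvuz → sekuhemvuz   [vowel merger]
  sekuhemvuz (rule 5 does not apply)
  giving Ripanen sekuhemvuz.
If borrowed from Bahani 'sekohemvus' after the early changes, it would undergo only the recent ones:
  rule 4 (vowel merger): sekohemvus → sekuhemvus
  rule 5 (palatalisation): no change (sekuhemvus)
  ⇒ as a loan: sekuhemvus
Ripanen 'sekuhemvus' matches the loan outcome 'sekuhemvus', not the inherited 'sekuhemvuz' — it skipped the early Ripanen changes, so it was borrowed from Bahani.

borrowed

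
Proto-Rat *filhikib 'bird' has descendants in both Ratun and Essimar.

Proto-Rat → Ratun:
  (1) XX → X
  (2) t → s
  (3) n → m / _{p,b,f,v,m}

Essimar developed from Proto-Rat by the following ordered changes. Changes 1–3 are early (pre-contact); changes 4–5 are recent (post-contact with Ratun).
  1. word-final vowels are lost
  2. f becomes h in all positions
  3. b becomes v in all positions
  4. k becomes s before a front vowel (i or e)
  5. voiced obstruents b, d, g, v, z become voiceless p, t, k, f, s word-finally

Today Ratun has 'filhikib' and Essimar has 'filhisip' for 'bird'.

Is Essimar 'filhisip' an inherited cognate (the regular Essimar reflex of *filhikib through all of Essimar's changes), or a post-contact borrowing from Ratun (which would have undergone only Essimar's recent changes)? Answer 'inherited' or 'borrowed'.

borrowed

If inherited, *filhikib would pass through all of Essimar's changes:
Essimar: *filhikib
  filhikib (rule 1 does not apply)
  filhikib → hilhikib   [unconditioned shift]
  hilhikib → hilhikiv   [unconditioned shift]
  hilhikiv → hilhisiv   [palatalisation]
  hilhisiv → hilhisif   [final devoicing]
  giving Essimar hilhisif.
If borrowed from Ratun 'filhikib' after the early changes, it would undergo only the recent ones:
  rule 4 (palatalisation): filhikib → filhisib
  rule 5 (final devoicing): filhisib → filhisip
  ⇒ as a loan: filhisip
Essimar 'filhisip' matches the loan outcome 'filhisip', not the inherited 'hilhisif' — it skipped the early Essimar changes, so it was borrowed from Ratun.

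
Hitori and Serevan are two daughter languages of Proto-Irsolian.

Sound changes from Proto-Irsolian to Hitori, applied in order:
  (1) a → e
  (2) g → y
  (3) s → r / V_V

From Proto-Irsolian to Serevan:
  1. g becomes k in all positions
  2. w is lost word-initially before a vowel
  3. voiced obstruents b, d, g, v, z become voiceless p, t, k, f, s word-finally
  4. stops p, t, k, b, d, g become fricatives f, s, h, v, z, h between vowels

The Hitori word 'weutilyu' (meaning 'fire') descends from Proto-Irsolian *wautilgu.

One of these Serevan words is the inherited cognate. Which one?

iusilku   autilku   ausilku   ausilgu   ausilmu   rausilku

ausilku

Serevan: *wautilgu > wautilku > autilku > ausilku  (by unconditioned shift, glide loss, intervocalic lenition)
The other candidates each miss or misapply at least one Serevan change.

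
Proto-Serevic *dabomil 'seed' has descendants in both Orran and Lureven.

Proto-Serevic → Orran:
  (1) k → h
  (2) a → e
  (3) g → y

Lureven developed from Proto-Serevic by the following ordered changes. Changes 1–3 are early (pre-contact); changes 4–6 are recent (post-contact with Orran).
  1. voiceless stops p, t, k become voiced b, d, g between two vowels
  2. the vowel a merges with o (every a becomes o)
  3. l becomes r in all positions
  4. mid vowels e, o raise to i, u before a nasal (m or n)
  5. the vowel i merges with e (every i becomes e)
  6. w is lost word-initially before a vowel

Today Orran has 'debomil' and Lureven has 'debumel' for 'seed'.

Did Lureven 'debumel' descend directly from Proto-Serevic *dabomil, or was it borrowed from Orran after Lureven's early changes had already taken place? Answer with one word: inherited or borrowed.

borrowed

If inherited, *dabomil would pass through all of Lureven's changes:
Lureven: start from *dabomil.
  rule 1: no change — dabomil
  rule 2 (vowel merger): dabomil → dobomil
  rule 3 (unconditioned shift): dobomil → dobomir
  rule 4 (pre-nasal raising): dobomir → dobumir
  rule 5 (vowel merger): dobumir → dobumer
  rule 6: no change — dobumer
  ⇒ Lureven dobumer
If borrowed from Orran 'debomil' after the early changes, it would undergo only the recent ones:
  rule 4 (pre-nasal raising): debomil → debumil
  rule 5 (vowel merger): debumil → debumel
  rule 6 (glide loss): no change (debumel)
  ⇒ as a loan: debumel
Lureven 'debumel' matches the loan outcome 'debumel', not the inherited 'dobumer' — it skipped the early Lureven changes, so it was borrowed from Orran.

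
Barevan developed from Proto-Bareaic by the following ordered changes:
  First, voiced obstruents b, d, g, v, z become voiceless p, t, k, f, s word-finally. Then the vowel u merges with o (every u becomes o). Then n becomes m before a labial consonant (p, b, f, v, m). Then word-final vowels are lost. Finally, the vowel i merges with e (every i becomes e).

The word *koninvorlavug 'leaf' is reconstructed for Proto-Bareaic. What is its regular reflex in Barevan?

konemvorlavok

Barevan: *koninvorlavug
  koninvorlavug → koninvorlavuk   [final devoicing]
  koninvorlavuk → koninvorlavok   [vowel merger]
  koninvorlavok → konimvorlavok   [nasal place assimilation]
  konimvorlavok (rule 4 does not apply)
  konimvorlavok → konemvorlavok   [vowel merger]
  giving Barevan konemvorlavok.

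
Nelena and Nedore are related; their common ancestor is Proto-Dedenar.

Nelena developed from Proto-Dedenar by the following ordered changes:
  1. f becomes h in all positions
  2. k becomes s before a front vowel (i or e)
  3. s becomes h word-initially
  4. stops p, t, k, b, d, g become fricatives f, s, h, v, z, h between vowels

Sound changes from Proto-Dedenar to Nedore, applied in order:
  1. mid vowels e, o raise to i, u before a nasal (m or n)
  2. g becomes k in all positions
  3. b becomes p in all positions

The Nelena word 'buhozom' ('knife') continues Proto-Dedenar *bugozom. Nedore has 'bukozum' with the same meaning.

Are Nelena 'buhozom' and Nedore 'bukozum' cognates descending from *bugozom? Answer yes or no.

no

Derive the expected Nedore reflex of *bugozom:
Nedore: start from *bugozom.
  rule 1 (pre-nasal raising): bugozom → bugozum
  rule 2 (unconditioned shift): bugozum → bukozum
  rule 3 (unconditioned shift): bukozum → pukozum
  ⇒ Nedore pukozum
The regular Nedore reflex would be 'pukozum', but the attested form is 'bukozum'. The correspondence is irregular, so they are not cognates (the Nedore form has a different source).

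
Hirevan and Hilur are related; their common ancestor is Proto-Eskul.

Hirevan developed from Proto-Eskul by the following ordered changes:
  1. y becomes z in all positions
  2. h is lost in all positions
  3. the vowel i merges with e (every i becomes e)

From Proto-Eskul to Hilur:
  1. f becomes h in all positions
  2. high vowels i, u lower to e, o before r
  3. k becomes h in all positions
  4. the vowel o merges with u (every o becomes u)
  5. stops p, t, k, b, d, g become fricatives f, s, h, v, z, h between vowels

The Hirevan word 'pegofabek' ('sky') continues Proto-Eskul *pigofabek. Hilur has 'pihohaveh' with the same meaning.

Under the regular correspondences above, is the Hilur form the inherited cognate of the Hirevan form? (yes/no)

no

Derive the expected Hilur reflex of *pigofabek:
Hilur: start from *pigofabek.
  rule 1 (unconditioned shift): pigofabek → pigohabek
  rule 2: no change — pigohabek
  rule 3 (unconditioned shift): pigohabek → pigohabeh
  rule 4 (vowel merger): pigohabeh → piguhabeh
  rule 5 (intervocalic lenition): piguhabeh → pihuhaveh
  ⇒ Hilur pihuhaveh
The regular Hilur reflex would be 'pihuhaveh', but the attested form is 'pihohaveh'. The correspondence is irregular, so they are not cognates (the Hilur form has a different source).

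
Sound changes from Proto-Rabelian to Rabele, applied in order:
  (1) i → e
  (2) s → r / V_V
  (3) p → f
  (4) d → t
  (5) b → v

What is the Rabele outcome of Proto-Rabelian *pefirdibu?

fefertevu

Rabele: start from *pefirdibu.
  rule 1 (vowel merger): pefirdibu → peferdebu
  rule 2: no change — peferdebu
  rule 3 (unconditioned shift): peferdebu → feferdebu
  rule 4 (unconditioned shift): feferdebu → fefertebu
  rule 5 (unconditioned shift): fefertebu → fefertevu
  ⇒ Rabele fefertevu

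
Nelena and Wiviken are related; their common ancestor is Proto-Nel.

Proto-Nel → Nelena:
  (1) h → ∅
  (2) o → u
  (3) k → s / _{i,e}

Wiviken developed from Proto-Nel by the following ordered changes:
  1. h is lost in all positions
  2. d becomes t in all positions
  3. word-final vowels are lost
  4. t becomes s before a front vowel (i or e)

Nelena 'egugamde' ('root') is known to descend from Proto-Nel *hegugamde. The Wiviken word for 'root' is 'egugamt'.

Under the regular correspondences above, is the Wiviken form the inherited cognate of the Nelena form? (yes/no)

Derive the expected Wiviken reflex of *hegugamde:
Wiviken: *hegugamde > egugamde > egugamte > egugamt  (by h-loss, unconditioned shift, apocope)
Wiviken 'egugamt' matches the regular reflex exactly, so the pair is cognate.

yes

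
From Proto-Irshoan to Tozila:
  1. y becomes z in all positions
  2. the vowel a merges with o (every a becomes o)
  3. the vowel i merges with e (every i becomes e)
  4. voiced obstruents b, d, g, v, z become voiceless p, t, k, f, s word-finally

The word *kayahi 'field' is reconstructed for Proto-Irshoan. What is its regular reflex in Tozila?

kozohe

Tozila: start from *kayahi.
  rule 1 (unconditioned shift): kayahi → kazahi
  rule 2 (vowel merger): kazahi → kozohi
  rule 3 (vowel merger): kozohi → kozohe
  rule 4: no change — kozohe
  ⇒ Tozila kozohe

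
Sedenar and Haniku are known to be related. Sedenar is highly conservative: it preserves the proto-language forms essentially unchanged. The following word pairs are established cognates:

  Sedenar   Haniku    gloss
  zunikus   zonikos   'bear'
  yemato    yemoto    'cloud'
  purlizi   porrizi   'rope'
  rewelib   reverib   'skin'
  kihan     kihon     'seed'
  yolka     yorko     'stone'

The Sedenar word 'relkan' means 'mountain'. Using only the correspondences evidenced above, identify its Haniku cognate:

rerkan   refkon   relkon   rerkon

yolka ~ yorko — Sedenar l corresponds to Haniku r after a vowel, before a consonant other than r, m, n, p, b, f, v.
kihan ~ kihon — Sedenar a corresponds to Haniku o after a consonant, before a nasal.
Applying these to Sedenar 'relkan':
  relkan → rerkan   (l→r after a vowel, before a consonant other than r, m, n, p, b, f, v)
  rerkan → rerkon   (a→o after a consonant, before a nasal)
So the Haniku cognate is 'rerkon'.

rerkon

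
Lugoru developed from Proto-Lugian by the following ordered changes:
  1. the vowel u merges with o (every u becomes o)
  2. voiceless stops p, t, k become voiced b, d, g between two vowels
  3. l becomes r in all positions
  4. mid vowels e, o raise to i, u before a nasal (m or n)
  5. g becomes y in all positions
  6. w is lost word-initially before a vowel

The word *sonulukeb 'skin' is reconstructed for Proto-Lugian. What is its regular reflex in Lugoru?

Lugoru: *sonulukeb
  sonulukeb → sonolokeb   [vowel merger]
  sonolokeb → sonologeb   [intervocalic voicing]
  sonologeb → sonorogeb   [unconditioned shift]
  sonorogeb → sunorogeb   [pre-nasal raising]
  sunorogeb → sunoroyeb   [unconditioned shift]
  sunoroyeb (rule 6 does not apply)
  giving Lugoru sunoroyeb.

sunoroyeb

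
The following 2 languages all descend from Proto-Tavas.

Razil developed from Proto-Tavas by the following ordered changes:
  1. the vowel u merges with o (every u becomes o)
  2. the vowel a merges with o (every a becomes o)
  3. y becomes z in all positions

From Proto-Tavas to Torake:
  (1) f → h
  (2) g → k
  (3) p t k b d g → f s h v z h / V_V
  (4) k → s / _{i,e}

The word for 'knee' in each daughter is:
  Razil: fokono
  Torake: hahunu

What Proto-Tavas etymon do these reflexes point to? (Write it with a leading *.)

Position 2: Razil has o, Torake has a. Torake preserves a here (none of its changes turn any other segment into a), so the proto-segment is *a.
Position 1: Razil has f, Torake has h. Razil preserves f here (none of its changes turn any other segment into f), so the proto-segment is *f.
This points to *fakunu. Verify forward in each daughter:
Razil: *fakunu
  fakunu → fakono   [vowel merger]
  fakono → fokono   [vowel merger]
  fokono (rule 3 does not apply)
  giving Razil fokono.
Torake: start from *fakunu.
  rule 1 (unconditioned shift): fakunu → hakunu
  rule 2: no change — hakunu
  rule 3 (intervocalic lenition): hakunu → hahunu
  rule 4: no change — hahunu
  ⇒ Torake hahunu
No other proto-form is consistent with every reflex, so the reconstruction is *fakunu.

*fakunu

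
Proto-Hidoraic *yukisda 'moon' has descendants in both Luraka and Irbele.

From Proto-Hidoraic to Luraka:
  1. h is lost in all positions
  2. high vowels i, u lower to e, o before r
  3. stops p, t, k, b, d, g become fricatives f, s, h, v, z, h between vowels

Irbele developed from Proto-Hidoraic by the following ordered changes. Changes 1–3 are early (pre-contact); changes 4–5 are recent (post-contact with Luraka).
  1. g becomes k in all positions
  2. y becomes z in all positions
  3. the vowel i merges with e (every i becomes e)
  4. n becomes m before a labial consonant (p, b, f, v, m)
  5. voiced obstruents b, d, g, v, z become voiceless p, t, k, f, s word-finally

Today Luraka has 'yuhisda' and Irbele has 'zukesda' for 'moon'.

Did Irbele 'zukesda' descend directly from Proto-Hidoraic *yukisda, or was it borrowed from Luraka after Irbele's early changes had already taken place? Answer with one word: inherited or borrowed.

If inherited, *yukisda would pass through all of Irbele's changes:
Irbele: *yukisda
  yukisda (rule 1 does not apply)
  yukisda → zukisda   [unconditioned shift]
  zukisda → zukesda   [vowel merger]
  zukesda (rule 4 does not apply)
  zukesda (rule 5 does not apply)
  giving Irbele zukesda.
If borrowed from Luraka 'yuhisda' after the early changes, it would undergo only the recent ones:
  rule 4 (nasal place assimilation): no change (yuhisda)
  rule 5 (final devoicing): no change (yuhisda)
  ⇒ as a loan: yuhisda
Irbele 'zukesda' matches the inherited outcome exactly, so it is an inherited cognate, not a loan.

inherited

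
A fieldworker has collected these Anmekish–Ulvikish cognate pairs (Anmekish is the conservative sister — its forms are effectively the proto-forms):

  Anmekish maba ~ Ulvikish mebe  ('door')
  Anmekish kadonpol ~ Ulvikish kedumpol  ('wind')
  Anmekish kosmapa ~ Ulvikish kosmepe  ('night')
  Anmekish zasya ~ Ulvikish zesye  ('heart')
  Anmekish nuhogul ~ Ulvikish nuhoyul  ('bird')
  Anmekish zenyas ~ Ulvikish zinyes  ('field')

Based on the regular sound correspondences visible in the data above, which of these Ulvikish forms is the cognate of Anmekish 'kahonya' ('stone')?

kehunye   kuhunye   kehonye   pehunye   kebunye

kadonpol ~ kedumpol, zasya ~ zesye — Anmekish a corresponds to Ulvikish e after a consonant, before a consonant other than r, m, n, p, b, f, v.
kadonpol ~ kedumpol — Anmekish o corresponds to Ulvikish u after a consonant, before a nasal.
maba ~ mebe, kosmapa ~ kosmepe — Anmekish a corresponds to Ulvikish e word-finally.
Applying these to Anmekish 'kahonya':
  kahonya → kehonya   (a→e after a consonant, before a consonant other than r, m, n, p, b, f, v)
  kehonya → kehunya   (o→u after a consonant, before a nasal)
  kehunya → kehunye   (a→e word-finally)
So the Ulvikish cognate is 'kehunye'.

kehunye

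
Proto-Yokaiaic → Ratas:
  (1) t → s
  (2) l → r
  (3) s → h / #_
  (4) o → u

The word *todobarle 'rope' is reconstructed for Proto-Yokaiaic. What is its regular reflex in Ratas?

Ratas: *todobarle
  todobarle → sodobarle   [unconditioned shift]
  sodobarle → sodobarre   [unconditioned shift]
  sodobarre → hodobarre   [debuccalisation]
  hodobarre → hudubarre   [vowel merger]
  giving Ratas hudubarre.

hudubarre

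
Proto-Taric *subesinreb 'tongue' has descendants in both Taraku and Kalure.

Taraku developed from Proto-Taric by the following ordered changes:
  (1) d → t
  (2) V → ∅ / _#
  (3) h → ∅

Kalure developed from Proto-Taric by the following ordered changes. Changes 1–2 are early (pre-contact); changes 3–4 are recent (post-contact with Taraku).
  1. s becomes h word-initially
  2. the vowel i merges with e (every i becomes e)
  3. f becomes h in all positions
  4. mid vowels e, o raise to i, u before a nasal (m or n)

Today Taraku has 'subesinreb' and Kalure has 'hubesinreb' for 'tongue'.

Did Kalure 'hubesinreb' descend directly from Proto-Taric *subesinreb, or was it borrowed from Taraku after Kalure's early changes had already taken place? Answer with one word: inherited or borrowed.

inherited

If inherited, *subesinreb would pass through all of Kalure's changes:
Kalure: *subesinreb
  subesinreb → hubesinreb   [debuccalisation]
  hubesinreb → hubesenreb   [vowel merger]
  hubesenreb (rule 3 does not apply)
  hubesenreb → hubesinreb   [pre-nasal raising]
  giving Kalure hubesinreb.
If borrowed from Taraku 'subesinreb' after the early changes, it would undergo only the recent ones:
  rule 3 (unconditioned shift): no change (subesinreb)
  rule 4 (pre-nasal raising): no change (subesinreb)
  ⇒ as a loan: subesinreb
Kalure 'hubesinreb' matches the inherited outcome exactly, so it is an inherited cognate, not a loan.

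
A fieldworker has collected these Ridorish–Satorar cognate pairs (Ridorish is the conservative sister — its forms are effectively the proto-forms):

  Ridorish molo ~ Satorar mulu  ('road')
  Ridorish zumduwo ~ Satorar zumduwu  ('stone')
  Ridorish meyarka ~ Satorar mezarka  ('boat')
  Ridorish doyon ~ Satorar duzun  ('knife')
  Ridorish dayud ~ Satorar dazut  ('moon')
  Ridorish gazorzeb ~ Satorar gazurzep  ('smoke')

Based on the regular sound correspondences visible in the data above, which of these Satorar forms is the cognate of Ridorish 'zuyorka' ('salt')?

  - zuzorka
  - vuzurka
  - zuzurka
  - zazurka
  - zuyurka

doyon ~ duzun — Ridorish y corresponds to Satorar z between vowels (before a back vowel).
gazorzeb ~ gazurzep — Ridorish o corresponds to Satorar u after a consonant, before r.
Applying these to Ridorish 'zuyorka':
  zuyorka → zuzorka   (y→z between vowels (before a back vowel))
  zuzorka → zuzurka   (o→u after a consonant, before r)
So the Satorar cognate is 'zuzurka'.

zuzurka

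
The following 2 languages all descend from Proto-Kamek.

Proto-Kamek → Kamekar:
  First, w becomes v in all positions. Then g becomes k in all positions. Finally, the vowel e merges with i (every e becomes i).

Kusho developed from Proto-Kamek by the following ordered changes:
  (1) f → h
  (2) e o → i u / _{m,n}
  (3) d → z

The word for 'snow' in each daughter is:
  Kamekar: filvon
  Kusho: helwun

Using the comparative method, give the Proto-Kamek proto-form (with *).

Position 2: Kamekar has i, Kusho has e. Kusho preserves e here (none of its changes turn any other segment into e), so the proto-segment is *e.
Position 4: Kamekar has v, Kusho has w. Kusho preserves w here (none of its changes turn any other segment into w), so the proto-segment is *w.
Position 1: Kamekar has f, Kusho has h. Kamekar preserves f here (none of its changes turn any other segment into f), so the proto-segment is *f.
Continuing position by position gives *felwon; check it forward:
Kamekar: *felwon > felvon > filvon  (by unconditioned shift, vowel merger)
Kusho: start from *felwon.
  rule 1 (unconditioned shift): felwon → helwon
  rule 2 (pre-nasal raising): helwon → helwun
  rule 3: no change — helwun
  ⇒ Kusho helwun
Only *felwon yields all of Kamekar filvon, Kusho helwun.

*felwon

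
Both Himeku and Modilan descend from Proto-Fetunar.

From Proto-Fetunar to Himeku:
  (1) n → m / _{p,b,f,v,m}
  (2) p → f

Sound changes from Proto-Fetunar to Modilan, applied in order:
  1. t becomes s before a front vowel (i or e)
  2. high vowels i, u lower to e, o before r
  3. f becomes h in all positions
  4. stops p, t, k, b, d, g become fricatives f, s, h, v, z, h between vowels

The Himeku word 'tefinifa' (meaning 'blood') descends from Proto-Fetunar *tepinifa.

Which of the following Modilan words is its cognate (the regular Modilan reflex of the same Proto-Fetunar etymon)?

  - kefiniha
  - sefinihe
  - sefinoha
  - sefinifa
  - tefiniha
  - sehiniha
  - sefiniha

Modilan: *tepinifa > sepinifa > sepiniha > sefiniha  (by palatalisation, unconditioned shift, intervocalic lenition)
Only 'sefiniha' matches the regular Modilan development of *tepinifa.

sefiniha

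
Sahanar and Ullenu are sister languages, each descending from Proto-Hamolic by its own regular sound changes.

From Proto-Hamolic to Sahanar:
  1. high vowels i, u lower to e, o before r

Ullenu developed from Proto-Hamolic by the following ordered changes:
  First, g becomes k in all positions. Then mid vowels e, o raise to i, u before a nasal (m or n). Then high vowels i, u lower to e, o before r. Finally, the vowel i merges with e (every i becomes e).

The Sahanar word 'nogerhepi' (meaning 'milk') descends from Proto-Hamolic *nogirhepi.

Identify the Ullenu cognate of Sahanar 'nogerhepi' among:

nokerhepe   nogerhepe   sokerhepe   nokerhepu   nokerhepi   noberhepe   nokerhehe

Ullenu: start from *nogirhepi.
  rule 1 (unconditioned shift): nogirhepi → nokirhepi
  rule 2: no change — nokirhepi
  rule 3 (pre-rhotic lowering): nokirhepi → nokerhepi
  rule 4 (vowel merger): nokerhepi → nokerhepe
  ⇒ Ullenu nokerhepe
The other candidates each miss or misapply at least one Ullenu change.

nokerhepe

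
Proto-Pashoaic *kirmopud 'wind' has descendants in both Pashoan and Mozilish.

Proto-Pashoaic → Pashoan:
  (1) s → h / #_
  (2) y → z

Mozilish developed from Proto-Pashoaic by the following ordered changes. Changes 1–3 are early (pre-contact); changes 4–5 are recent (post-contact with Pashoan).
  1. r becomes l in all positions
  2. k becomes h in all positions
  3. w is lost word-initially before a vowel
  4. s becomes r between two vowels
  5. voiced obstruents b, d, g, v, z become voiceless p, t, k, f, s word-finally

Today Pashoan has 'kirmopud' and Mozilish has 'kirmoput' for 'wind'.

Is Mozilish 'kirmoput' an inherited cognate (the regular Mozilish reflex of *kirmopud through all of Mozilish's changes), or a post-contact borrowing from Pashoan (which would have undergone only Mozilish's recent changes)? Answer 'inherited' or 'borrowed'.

If inherited, *kirmopud would pass through all of Mozilish's changes:
Mozilish: *kirmopud > kilmopud > hilmopud > hilmoput  (by unconditioned shift, unconditioned shift, final devoicing)
If borrowed from Pashoan 'kirmopud' after the early changes, it would undergo only the recent ones:
  rule 4 (rhotacism): no change (kirmopud)
  rule 5 (final devoicing): kirmopud → kirmoput
  ⇒ as a loan: kirmoput
Mozilish 'kirmoput' matches the loan outcome 'kirmoput', not the inherited 'hilmoput' — it skipped the early Mozilish changes, so it was borrowed from Pashoan.

borrowed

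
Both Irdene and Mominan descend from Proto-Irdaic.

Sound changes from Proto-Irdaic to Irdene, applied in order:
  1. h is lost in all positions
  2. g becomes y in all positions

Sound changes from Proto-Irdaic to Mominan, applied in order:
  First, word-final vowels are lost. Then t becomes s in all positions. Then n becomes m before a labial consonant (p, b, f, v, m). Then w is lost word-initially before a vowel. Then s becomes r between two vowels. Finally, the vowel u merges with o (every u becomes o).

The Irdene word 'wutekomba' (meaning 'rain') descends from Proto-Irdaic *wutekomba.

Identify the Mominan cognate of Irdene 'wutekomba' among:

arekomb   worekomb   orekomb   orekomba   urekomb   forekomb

Mominan: *wutekomba > wutekomb > wusekomb > usekomb > urekomb > orekomb  (by apocope, unconditioned shift, glide loss, rhotacism, vowel merger)
The other candidates each miss or misapply at least one Mominan change.

orekomb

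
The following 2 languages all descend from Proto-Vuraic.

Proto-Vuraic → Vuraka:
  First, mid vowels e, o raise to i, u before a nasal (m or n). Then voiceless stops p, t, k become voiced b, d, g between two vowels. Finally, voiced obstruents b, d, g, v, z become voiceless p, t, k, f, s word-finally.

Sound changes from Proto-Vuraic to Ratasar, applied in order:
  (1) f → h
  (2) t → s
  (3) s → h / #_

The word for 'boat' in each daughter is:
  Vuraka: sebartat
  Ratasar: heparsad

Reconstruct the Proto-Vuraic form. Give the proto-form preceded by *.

Position 1: Vuraka has s, Ratasar has h. Taking the neighbouring segments as reconstructed: Vuraka s can only go back to *s; Ratasar h could go back to *t or *f or *s or *h — the one source consistent with every daughter is *s.
Position 3: Vuraka has b, Ratasar has p. Ratasar preserves p here (none of its changes turn any other segment into p), so the proto-segment is *p.
Position 8: Vuraka has t, Ratasar has d. Ratasar preserves d here (none of its changes turn any other segment into d), so the proto-segment is *d.
Continuing position by position gives *separtad; check it forward:
Vuraka: *separtad
  separtad (rule 1 does not apply)
  separtad → sebartad   [intervocalic voicing]
  sebartad → sebartat   [final devoicing]
  giving Vuraka sebartat.
Ratasar: *separtad
  separtad (rule 1 does not apply)
  separtad → separsad   [unconditioned shift]
  separsad → heparsad   [debuccalisation]
  giving Ratasar heparsad.
*separtad is the unique common source.

*separtad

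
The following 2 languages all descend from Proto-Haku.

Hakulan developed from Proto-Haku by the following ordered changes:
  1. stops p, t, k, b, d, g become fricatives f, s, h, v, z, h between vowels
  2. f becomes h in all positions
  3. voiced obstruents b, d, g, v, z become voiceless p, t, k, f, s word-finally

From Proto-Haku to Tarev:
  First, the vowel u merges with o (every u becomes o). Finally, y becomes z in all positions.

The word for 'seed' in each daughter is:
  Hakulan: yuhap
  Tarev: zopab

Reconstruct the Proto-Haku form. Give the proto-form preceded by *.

Position 2: Hakulan has u, Tarev has o. Hakulan preserves u here (none of its changes turn any other segment into u), so the proto-segment is *u.
Position 5: Hakulan has p, Tarev has b. Tarev preserves b here (none of its changes turn any other segment into b), so the proto-segment is *b.
Continuing position by position gives *yupab; check it forward:
Hakulan: *yupab > yufab > yuhab > yuhap  (by intervocalic lenition, unconditioned shift, final devoicing)
Tarev: *yupab
  yupab → yopab   [vowel merger]
  yopab → zopab   [unconditioned shift]
  giving Tarev zopab.
Only *yupab yields all of Hakulan yuhap, Tarev zopab.

*yupab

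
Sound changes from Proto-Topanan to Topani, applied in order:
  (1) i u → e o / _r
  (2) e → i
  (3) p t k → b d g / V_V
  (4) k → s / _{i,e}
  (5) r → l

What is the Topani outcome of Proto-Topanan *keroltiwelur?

Topani: *keroltiwelur > keroltiwelor > kiroltiwilor > siroltiwilor > siloltiwilol  (by pre-rhotic lowering, vowel merger, palatalisation, unconditioned shift)

siloltiwilol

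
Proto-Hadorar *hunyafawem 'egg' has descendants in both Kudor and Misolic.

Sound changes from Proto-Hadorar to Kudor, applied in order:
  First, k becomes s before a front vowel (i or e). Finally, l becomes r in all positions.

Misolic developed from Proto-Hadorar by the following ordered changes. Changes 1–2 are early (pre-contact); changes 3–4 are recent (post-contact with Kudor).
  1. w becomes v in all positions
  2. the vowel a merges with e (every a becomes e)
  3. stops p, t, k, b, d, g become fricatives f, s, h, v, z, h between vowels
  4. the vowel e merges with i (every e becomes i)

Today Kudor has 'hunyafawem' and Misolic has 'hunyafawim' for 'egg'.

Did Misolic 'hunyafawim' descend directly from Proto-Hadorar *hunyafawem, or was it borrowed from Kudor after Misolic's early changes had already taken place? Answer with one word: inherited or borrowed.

If inherited, *hunyafawem would pass through all of Misolic's changes:
Misolic: *hunyafawem > hunyafavem > hunyefevem > hunyifivim  (by unconditioned shift, vowel merger, vowel merger)
If borrowed from Kudor 'hunyafawem' after the early changes, it would undergo only the recent ones:
  rule 3 (intervocalic lenition): no change (hunyafawem)
  rule 4 (vowel merger): hunyafawem → hunyafawim
  ⇒ as a loan: hunyafawim
Misolic 'hunyafawim' matches the loan outcome 'hunyafawim', not the inherited 'hunyifivim' — it skipped the early Misolic changes, so it was borrowed from Kudor.

borrowed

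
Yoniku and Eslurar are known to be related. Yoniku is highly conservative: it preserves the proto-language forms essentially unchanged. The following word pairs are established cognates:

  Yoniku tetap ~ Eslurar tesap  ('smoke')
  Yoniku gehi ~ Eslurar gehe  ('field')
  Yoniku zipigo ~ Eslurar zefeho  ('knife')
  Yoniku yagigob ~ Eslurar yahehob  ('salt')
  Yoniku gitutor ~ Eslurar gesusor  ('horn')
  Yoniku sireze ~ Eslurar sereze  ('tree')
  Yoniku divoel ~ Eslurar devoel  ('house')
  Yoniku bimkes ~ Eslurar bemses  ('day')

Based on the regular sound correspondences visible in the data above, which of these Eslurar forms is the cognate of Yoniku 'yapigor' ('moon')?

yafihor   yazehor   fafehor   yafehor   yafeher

zipigo ~ zefeho — Yoniku p corresponds to Eslurar f between vowels (before a front vowel).
zipigo ~ zefeho, yagigob ~ yahehob — Yoniku i corresponds to Eslurar e after a consonant, before a consonant other than r, m, n, p, b, f, v.
zipigo ~ zefeho, yagigob ~ yahehob — Yoniku g corresponds to Eslurar h between vowels (before a back vowel).
Applying these to Yoniku 'yapigor':
  yapigor → yafigor   (p→f between vowels (before a front vowel))
  yafigor → yafegor   (i→e after a consonant, before a consonant other than r, m, n, p, b, f, v)
  yafegor → yafehor   (g→h between vowels (before a back vowel))
So the Eslurar cognate is 'yafehor'.

yafehor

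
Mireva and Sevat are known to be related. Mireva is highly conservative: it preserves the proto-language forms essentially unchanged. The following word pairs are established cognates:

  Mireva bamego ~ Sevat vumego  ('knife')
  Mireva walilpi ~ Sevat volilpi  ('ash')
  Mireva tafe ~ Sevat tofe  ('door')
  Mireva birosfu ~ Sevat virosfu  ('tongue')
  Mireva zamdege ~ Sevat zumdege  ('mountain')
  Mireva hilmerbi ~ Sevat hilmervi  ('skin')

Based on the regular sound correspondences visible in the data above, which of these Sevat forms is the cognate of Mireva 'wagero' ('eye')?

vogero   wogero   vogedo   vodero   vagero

walilpi ~ volilpi — Mireva w corresponds to Sevat v word-initially before a back vowel.
walilpi ~ volilpi — Mireva a corresponds to Sevat o after a consonant, before a consonant other than r, m, n, p, b, f, v.
Applying these to Mireva 'wagero':
  wagero → vagero   (w→v word-initially before a back vowel)
  vagero → vogero   (a→o after a consonant, before a consonant other than r, m, n, p, b, f, v)
So the Sevat cognate is 'vogero'.

vogero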